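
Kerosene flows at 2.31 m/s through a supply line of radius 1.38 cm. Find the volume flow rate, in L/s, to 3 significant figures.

Q ≈ 1.38 L/s

Q = A·v = 0.000598 m² × 2.31 m/s = 0.00138 m³/s.
Converting: 0.00138 m³/s × 1000 = 1.38 L/s.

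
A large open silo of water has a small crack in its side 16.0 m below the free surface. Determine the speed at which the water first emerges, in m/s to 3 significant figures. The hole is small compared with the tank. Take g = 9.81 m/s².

With the surface at rest and both surface and jet at atmospheric pressure, Bernoulli gives ρg h = ½ρv², so v = √(2gh) = √(2·9.81·16.0) = 17.7 m/s.

v = 17.7 m/s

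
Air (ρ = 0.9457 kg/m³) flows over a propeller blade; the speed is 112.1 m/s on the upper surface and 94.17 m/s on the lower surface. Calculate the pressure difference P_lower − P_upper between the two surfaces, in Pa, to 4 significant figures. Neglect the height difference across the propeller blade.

ΔP = 1749 Pa

Bernoulli (same height): P_lower − P_upper = ½ρ(v_upper² − v_lower²).
ΔP = ½·0.9457·(112.1² − 94.17²) = 1749 Pa.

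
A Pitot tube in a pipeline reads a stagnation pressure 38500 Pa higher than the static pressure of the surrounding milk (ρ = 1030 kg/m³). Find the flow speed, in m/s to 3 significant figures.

At the stagnation point the flow is brought to rest, so Bernoulli gives P_stag − P_static = ½ρv².
v = √(2ΔP/ρ) = √(2·38500/1030) = 8.65 m/s.

v ≈ 8.65 m/s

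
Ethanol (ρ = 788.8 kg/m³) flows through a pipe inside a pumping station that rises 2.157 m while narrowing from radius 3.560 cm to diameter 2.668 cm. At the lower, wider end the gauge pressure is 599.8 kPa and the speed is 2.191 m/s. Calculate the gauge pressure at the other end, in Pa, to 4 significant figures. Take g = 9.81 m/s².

Mass conservation (A₁v₁ = A₂v₂) gives v₂ = 2.191 × 39.82/5.591 = 15.60 m/s.
Bernoulli: P₁ + ½ρv₁² + ρg h₁ = P₂ + ½ρv₂² + ρg h₂, so P₂ = P₁ + ½ρ(v₁² − v₂²) − ρg(h₂ − h₁).
P₂ = 599800 + ½·788.8·(2.191² − 15.60²) − 788.8·9.81·(+2.157) = 599800 + (-94130) − (16690) = 489000 Pa.

P₂ ≈ 489000 Pa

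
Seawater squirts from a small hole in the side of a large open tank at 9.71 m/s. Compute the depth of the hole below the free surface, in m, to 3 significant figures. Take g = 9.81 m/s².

Inverting v = √(2gh) gives h = v² / 2g.
h = 9.71²/(2·9.81) = 94.3/19.62 = 4.81 m.

h ≈ 4.81 m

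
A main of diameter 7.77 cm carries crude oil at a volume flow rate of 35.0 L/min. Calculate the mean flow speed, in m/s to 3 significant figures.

v = 0.123 m/s

Q = 35.0 L/min = 0.000583 m³/s.
v = Q/A = 0.000583 / 0.00474 = 0.123 m/s.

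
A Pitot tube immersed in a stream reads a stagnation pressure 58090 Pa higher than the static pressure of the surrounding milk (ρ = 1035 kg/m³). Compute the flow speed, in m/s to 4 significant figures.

The dynamic pressure equals the rise in static pressure at the stagnation point: ΔP = ½ρv².
v = √(2ΔP/ρ) = √(2·58090/1035) = 10.59 m/s.

v ≈ 10.59 m/s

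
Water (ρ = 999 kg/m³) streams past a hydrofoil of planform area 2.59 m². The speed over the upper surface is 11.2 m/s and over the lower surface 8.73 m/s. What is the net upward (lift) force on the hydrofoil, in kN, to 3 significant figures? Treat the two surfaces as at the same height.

F ≈ 63.7 kN

With equal heights on the two surfaces, Bernoulli gives P_lower − P_upper = ½ρ(v_upper² − v_lower²).
ΔP = ½·999·(11.2² − 8.73²) = 24600 Pa.
Lift = ΔP · A = 24600 × 2.59 = 63700 N.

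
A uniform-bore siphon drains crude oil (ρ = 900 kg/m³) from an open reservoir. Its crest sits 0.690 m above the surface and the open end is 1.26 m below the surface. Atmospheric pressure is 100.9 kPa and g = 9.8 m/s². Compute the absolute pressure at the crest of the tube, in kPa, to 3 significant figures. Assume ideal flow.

The outlet speed comes from Torricelli: v = √(2g·1.26) = 4.97 m/s.
With constant cross-section the crest speed equals v; applying Bernoulli from the surface up to the crest, P_top = P_atm − ½ρv² − ρg·h_top.
P_top = 100900 − ½·900·4.97² − 900·9.8·0.690 = 83700 Pa.

P_top ≈ 83.7 kPa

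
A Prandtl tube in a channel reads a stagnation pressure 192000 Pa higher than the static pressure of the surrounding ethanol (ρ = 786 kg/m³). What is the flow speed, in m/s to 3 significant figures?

v ≈ 22.1 m/s

The dynamic pressure equals the rise in static pressure at the stagnation point: ΔP = ½ρv².
v = √(2ΔP/ρ) = √(2·192000/786) = 22.1 m/s.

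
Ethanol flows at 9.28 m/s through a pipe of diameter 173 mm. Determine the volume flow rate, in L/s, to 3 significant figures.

Q = A·v = 0.0235 m² × 9.28 m/s = 0.218 m³/s.
Converting: 0.218 m³/s × 1000 = 218 L/s.

218 L/s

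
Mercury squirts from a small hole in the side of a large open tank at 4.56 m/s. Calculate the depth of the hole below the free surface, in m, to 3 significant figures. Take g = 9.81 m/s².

1.06 m

Inverting v = √(2gh) gives h = v² / 2g.
h = 4.56²/(2·9.81) = 20.8/19.62 = 1.06 m.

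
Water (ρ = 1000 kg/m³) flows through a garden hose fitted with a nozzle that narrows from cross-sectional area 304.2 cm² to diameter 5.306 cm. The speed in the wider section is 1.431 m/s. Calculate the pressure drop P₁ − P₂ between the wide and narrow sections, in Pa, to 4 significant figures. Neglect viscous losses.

192800 Pa

By continuity, v₂ = v₁·A₁/A₂ = 1.431·(304.2/22.11) = 19.69 m/s.
Bernoulli (h₁ = h₂): P₁ − P₂ = ½ρ(v₂² − v₁²).
P₁ − P₂ = ½·1000·(19.69² − 1.431²) = ½·1000·385.5 = 192800 Pa.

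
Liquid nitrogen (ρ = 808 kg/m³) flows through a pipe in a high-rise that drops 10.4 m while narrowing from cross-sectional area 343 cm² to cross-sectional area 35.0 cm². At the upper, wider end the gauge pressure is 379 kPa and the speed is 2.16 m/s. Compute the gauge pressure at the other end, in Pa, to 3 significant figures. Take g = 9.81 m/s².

Continuity gives A₁v₁ = A₂v₂, so v₂ = (343 cm²)/(35.0 cm²) × 2.16 m/s = 21.2 m/s.
Bernoulli: P₁ + ½ρv₁² + ρg h₁ = P₂ + ½ρv₂² + ρg h₂, so P₂ = P₁ + ½ρ(v₁² − v₂²) − ρg(h₂ − h₁).
P₂ = 379000 + ½·808·(2.16² − 21.2²) − 808·9.81·(−10.4) = 379000 + (-179000) − (-82400) = 282000 Pa.

P₂ ≈ 282000 Pa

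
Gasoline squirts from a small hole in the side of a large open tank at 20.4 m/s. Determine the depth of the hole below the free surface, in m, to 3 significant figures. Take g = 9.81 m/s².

Torricelli: v = √(2gh), so h = v²/(2g).
h = 20.4²/(2·9.81) = 416/19.62 = 21.2 m.

h ≈ 21.2 m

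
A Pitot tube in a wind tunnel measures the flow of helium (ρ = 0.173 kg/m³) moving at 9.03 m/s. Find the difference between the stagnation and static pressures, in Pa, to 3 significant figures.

At the stagnation point the flow is brought to rest, so Bernoulli gives P_stag − P_static = ½ρv².
ΔP = ½·0.173·9.03² = 7.05 Pa.

ΔP ≈ 7.05 Pa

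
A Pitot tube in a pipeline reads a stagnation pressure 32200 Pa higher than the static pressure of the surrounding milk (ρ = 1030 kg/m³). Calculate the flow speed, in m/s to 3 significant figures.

Bernoulli between the free stream and the stagnation point: ½ρv² = P_stag − P_static.
v = √(2ΔP/ρ) = √(2·32200/1030) = 7.91 m/s.

7.91 m/s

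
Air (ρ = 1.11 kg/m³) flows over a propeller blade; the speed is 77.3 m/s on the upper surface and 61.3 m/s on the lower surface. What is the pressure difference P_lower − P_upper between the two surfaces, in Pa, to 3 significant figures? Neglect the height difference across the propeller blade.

With negligible Δh, P + ½ρv² is constant, so P_low − P_up = ½ρ(v_up² − v_low²).
ΔP = ½·1.11·(77.3² − 61.3²) = 1230 Pa.

ΔP ≈ 1230 Pa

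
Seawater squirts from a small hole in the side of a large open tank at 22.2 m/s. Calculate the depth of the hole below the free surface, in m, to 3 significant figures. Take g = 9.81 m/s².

Inverting v = √(2gh) gives h = v² / 2g.
h = 22.2²/(2·9.81) = 493/19.62 = 25.1 m.

h ≈ 25.1 m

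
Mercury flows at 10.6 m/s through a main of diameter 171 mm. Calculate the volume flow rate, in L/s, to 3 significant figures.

Q ≈ 243 L/s

Q = A·v = 0.0230 m² × 10.6 m/s = 0.243 m³/s.
Converting: 0.243 m³/s × 1000 = 243 L/s.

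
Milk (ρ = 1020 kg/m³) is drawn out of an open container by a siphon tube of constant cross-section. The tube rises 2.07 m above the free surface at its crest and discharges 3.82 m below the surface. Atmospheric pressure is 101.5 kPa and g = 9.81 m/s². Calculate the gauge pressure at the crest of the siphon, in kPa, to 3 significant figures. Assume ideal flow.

P_gauge ≈ -58.9 kPa

The outlet speed comes from Torricelli: v = √(2g·3.82) = 8.66 m/s.
The bore is uniform, so the speed at the crest is the same v. Bernoulli surface→crest: P_atm = P_top + ½ρv² + ρg·h_top.
P_top = 101500 − ½·1020·8.66² − 1020·9.81·2.07 = 42600 Pa. So P_gauge = P_top − P_atm = -58900 Pa.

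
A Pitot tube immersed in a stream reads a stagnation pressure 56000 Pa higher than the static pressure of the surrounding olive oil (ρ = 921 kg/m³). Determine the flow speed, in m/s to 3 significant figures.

At the stagnation point the flow is brought to rest, so Bernoulli gives P_stag − P_static = ½ρv².
v = √(2ΔP/ρ) = √(2·56000/921) = 11.0 m/s.

v ≈ 11.0 m/s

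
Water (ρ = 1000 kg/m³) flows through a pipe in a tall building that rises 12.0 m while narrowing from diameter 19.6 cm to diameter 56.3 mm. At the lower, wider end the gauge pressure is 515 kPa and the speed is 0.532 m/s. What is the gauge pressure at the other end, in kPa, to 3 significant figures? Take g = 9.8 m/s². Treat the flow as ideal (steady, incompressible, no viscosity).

Continuity gives A₁v₁ = A₂v₂, so v₂ = (302 cm²)/(24.9 cm²) × 0.532 m/s = 6.45 m/s.
Applying Bernoulli between the two ends and solving for P₂: P₂ = P₁ + ½ρ(v₁² − v₂²) − ρgΔh.
P₂ = 515000 + ½·1000·(0.532² − 6.45²) − 1000·9.8·(+12.0) = 515000 + (-20600) − (118000) = 377000 Pa.

P₂ ≈ 377 kPa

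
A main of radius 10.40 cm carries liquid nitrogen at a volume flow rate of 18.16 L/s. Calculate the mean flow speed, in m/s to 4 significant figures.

0.5344 m/s

Q = 18.16 L/s = 0.01816 m³/s.
v = Q/A = 0.01816 / 0.03398 = 0.5344 m/s.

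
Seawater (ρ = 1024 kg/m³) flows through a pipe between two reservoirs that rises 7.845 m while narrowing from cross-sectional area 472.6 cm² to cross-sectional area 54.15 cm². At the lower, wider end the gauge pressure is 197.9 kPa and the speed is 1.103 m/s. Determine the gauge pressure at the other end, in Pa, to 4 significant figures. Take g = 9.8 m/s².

P₂ = 72350 Pa

Mass conservation (A₁v₁ = A₂v₂) gives v₂ = 1.103 × 472.6/54.15 = 9.627 m/s.
Applying Bernoulli between the two ends and solving for P₂: P₂ = P₁ + ½ρ(v₁² − v₂²) − ρgΔh.
P₂ = 197900 + ½·1024·(1.103² − 9.627²) − 1024·9.8·(+7.845) = 197900 + (-46820) − (78730) = 72350 Pa.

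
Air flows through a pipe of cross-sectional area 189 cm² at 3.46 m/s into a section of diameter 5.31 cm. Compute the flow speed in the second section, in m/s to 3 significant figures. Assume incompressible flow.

By continuity, v₂ = v₁·A₁/A₂ = 3.46·(189/22.1) = 29.5 m/s.

v₂ ≈ 29.5 m/s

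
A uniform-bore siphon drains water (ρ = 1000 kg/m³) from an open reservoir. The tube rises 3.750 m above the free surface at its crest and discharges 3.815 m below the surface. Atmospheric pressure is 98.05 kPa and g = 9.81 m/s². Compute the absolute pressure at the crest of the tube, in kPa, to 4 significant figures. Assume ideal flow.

23.84 kPa

From the surface to the outlet (both open to atmosphere, surface at rest): v = √(2g·h_out) = √(2·9.81·3.815) = 8.652 m/s.
Continuity keeps v the same throughout the tube; from surface to crest, P_atm + 0 = P_top + ½ρv² + ρg·h_top.
P_top = 98050 − ½·1000·8.652² − 1000·9.81·3.750 = 23840 Pa.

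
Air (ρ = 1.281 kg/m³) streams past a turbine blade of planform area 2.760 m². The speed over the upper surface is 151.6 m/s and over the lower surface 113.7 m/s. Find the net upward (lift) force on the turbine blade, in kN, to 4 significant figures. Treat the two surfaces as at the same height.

F = 17.77 kN

From P + ½ρv² = const at equal height, P_low − P_up = ½ρ(v_up² − v_low²).
ΔP = ½·1.281·(151.6² − 113.7²) = 6440 Pa.
Lift = ΔP · A = 6440 × 2.760 = 17770 N.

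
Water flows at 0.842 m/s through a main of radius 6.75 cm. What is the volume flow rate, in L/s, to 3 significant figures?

Q ≈ 12.1 L/s

Q = A·v = 0.0143 m² × 0.842 m/s = 0.0121 m³/s.
Converting: 0.0121 m³/s × 1000 = 12.1 L/s.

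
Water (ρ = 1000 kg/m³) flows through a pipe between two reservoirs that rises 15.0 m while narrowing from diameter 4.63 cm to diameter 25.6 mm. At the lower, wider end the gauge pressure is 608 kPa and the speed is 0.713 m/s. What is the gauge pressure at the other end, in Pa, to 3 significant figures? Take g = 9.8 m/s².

P₂ ≈ 459000 Pa

The volume flow rate is constant, so v₂ = (A₁/A₂)v₁ = (16.8/5.15)·0.713 = 2.33 m/s.
Applying Bernoulli between the two ends and solving for P₂: P₂ = P₁ + ½ρ(v₁² − v₂²) − ρgΔh.
P₂ = 608000 + ½·1000·(0.713² − 2.33²) − 1000·9.8·(+15.0) = 608000 + (-2470) − (147000) = 459000 Pa.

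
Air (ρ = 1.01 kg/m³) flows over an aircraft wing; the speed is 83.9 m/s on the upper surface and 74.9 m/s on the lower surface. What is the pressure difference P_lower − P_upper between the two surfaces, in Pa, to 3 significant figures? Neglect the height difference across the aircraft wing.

ΔP ≈ 722 Pa

The pressure is lower where the speed is higher: ΔP = ½ρ(v_up² − v_low²).
ΔP = ½·1.01·(83.9² − 74.9²) = 722 Pa.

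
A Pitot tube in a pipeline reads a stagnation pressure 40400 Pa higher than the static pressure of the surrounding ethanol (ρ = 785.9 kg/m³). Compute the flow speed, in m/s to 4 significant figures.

At the stagnation point the flow is brought to rest, so Bernoulli gives P_stag − P_static = ½ρv².
v = √(2ΔP/ρ) = √(2·40400/785.9) = 10.14 m/s.

v ≈ 10.14 m/s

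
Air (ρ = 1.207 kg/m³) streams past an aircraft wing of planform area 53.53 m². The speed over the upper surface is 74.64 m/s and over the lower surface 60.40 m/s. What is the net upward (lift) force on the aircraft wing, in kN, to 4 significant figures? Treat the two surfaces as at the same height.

The faster flow above has the lower pressure; Bernoulli (same height) gives ΔP = ½ρ(v_up² − v_low²).
ΔP = ½·1.207·(74.64² − 60.40²) = 1161 Pa.
Lift = ΔP · A = 1161 × 53.53 = 62120 N.

F = 62.12 kN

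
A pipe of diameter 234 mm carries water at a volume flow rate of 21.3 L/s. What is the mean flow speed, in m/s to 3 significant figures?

v = 0.495 m/s

Q = 21.3 L/s = 0.0213 m³/s.
v = Q/A = 0.0213 / 0.0430 = 0.495 m/s.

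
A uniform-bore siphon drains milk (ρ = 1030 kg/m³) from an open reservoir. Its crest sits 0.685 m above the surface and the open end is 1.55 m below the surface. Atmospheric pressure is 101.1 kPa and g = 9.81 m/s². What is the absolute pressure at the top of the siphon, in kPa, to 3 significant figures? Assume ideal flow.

P_top ≈ 78.5 kPa

From the surface to the outlet (both open to atmosphere, surface at rest): v = √(2g·h_out) = √(2·9.81·1.55) = 5.51 m/s.
With constant cross-section the crest speed equals v; applying Bernoulli from the surface up to the crest, P_top = P_atm − ½ρv² − ρg·h_top.
P_top = 101100 − ½·1030·5.51² − 1030·9.81·0.685 = 78500 Pa.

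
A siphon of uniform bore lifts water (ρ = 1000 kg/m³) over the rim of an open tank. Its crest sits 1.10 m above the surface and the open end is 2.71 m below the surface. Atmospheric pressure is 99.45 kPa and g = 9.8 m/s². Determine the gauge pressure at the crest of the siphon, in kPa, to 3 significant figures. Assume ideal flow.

Bernoulli surface→outlet gives ½v² = g·h_out, so v = √(2·9.8·2.71) = 7.29 m/s.
The bore is uniform, so the speed at the crest is the same v. Bernoulli surface→crest: P_atm = P_top + ½ρv² + ρg·h_top.
P_top = 99450 − ½·1000·7.29² − 1000·9.8·1.10 = 62100 Pa. So P_gauge = P_top − P_atm = -37300 Pa.

-37.3 kPa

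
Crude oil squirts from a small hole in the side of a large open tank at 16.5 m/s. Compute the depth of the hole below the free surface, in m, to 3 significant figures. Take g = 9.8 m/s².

13.9 m

Inverting v = √(2gh) gives h = v² / 2g.
h = 16.5²/(2·9.8) = 272/19.60 = 13.9 m.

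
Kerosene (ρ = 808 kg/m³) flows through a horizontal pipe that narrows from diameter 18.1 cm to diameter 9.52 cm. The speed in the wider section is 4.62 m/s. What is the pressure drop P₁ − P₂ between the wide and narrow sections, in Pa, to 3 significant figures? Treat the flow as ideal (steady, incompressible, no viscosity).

ΔP = 104000 Pa

Mass conservation (A₁v₁ = A₂v₂) gives v₂ = 4.62 × 257/71.2 = 16.7 m/s.
The pipe is horizontal, so Bernoulli reduces to P₁ + ½ρv₁² = P₂ + ½ρv₂².
P₁ − P₂ = ½·808·(16.7² − 4.62²) = ½·808·258 = 104000 Pa.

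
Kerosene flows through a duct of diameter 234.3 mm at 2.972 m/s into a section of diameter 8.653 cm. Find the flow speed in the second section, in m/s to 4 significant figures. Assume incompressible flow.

v₂ ≈ 21.79 m/s

Continuity gives A₁v₁ = A₂v₂, so v₂ = (431.2 cm²)/(58.81 cm²) × 2.972 m/s = 21.79 m/s.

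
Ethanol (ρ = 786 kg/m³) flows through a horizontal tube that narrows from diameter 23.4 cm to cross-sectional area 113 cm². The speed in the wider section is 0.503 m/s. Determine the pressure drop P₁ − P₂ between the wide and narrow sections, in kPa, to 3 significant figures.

The volume flow rate is constant, so v₂ = (A₁/A₂)v₁ = (430/113)·0.503 = 1.91 m/s.
With no height change, Bernoulli's equation is P₁ + ½ρv₁² = P₂ + ½ρv₂².
P₁ − P₂ = ½·786·(1.91² − 0.503²) = ½·786·3.41 = 1340 Pa.

ΔP = 1.34 kPa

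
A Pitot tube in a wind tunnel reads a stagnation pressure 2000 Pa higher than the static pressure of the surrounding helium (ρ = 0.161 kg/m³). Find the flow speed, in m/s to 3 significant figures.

158 m/s

Bernoulli between the free stream and the stagnation point: ½ρv² = P_stag − P_static.
v = √(2ΔP/ρ) = √(2·2000/0.161) = 158 m/s.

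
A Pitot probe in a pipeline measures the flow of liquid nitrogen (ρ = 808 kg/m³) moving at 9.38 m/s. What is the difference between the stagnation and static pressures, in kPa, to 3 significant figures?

ΔP ≈ 35.5 kPa

The dynamic pressure equals the rise in static pressure at the stagnation point: ΔP = ½ρv².
ΔP = ½·808·9.38² = 35500 Pa.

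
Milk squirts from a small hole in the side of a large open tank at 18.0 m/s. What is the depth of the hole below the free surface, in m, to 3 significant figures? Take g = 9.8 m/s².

For a small hole in a large open tank, ½v² = gh, giving h = v²/(2g).
h = 18.0²/(2·9.8) = 324/19.60 = 16.5 m.

h = 16.5 m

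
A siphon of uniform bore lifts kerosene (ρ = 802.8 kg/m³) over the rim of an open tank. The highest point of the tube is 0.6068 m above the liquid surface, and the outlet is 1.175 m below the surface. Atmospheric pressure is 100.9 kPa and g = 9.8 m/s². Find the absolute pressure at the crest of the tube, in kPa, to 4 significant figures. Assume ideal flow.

P_top ≈ 86.88 kPa

The outlet speed comes from Torricelli: v = √(2g·1.175) = 4.799 m/s.
The bore is uniform, so the speed at the crest is the same v. Bernoulli surface→crest: P_atm = P_top + ½ρv² + ρg·h_top.
P_top = 100900 − ½·802.8·4.799² − 802.8·9.8·0.6068 = 86880 Pa.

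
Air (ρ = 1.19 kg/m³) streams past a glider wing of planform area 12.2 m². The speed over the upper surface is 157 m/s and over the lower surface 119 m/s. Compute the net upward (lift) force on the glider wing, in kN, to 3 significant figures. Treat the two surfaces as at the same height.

76.1 kN

From P + ½ρv² = const at equal height, P_low − P_up = ½ρ(v_up² − v_low²).
ΔP = ½·1.19·(157² − 119²) = 6240 Pa.
Lift = ΔP · A = 6240 × 12.2 = 76100 N.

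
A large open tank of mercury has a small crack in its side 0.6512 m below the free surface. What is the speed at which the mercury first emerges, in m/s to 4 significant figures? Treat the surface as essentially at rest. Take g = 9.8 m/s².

Bernoulli from surface to hole (P equal, v_surface ≈ 0): v = √(2gh) = √(2×9.8×0.6512) = 3.573 m/s.

v ≈ 3.573 m/s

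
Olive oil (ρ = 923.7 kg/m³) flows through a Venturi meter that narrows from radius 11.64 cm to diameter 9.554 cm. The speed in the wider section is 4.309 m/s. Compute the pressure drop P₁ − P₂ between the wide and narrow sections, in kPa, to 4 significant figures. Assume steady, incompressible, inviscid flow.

ΔP = 293.7 kPa

By continuity, v₂ = v₁·A₁/A₂ = 4.309·(425.7/71.69) = 25.58 m/s.
The pipe is horizontal, so Bernoulli reduces to P₁ + ½ρv₁² = P₂ + ½ρv₂².
P₁ − P₂ = ½·923.7·(25.58² − 4.309²) = ½·923.7·636.0 = 293700 Pa.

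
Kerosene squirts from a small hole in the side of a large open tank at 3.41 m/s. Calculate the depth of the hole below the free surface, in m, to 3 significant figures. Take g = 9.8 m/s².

h ≈ 0.593 m

Inverting v = √(2gh) gives h = v² / 2g.
h = 3.41²/(2·9.8) = 11.6/19.60 = 0.593 m.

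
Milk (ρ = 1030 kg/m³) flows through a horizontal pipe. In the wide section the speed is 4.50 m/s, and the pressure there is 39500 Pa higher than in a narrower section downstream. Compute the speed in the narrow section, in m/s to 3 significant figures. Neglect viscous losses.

With h₁ = h₂, rearranging Bernoulli gives v₂ = √(v₁² + 2ΔP/ρ).
v₂ = √(4.50² + 2·39500/1030) = √(20.2 + 76.7) = 9.85 m/s.

v₂ ≈ 9.85 m/s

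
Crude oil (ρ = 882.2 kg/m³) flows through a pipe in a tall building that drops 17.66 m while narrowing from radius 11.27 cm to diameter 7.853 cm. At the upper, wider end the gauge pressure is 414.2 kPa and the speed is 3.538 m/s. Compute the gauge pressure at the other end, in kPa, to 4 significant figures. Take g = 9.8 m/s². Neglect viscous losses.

P₂ = 197.7 kPa

The volume flow rate is constant, so v₂ = (A₁/A₂)v₁ = (399.0/48.44)·3.538 = 29.15 m/s.
Bernoulli: P₁ + ½ρv₁² + ρg h₁ = P₂ + ½ρv₂² + ρg h₂, so P₂ = P₁ + ½ρ(v₁² − v₂²) − ρg(h₂ − h₁).
P₂ = 414200 + ½·882.2·(3.538² − 29.15²) − 882.2·9.8·(−17.66) = 414200 + (-369200) − (-152700) = 197700 Pa.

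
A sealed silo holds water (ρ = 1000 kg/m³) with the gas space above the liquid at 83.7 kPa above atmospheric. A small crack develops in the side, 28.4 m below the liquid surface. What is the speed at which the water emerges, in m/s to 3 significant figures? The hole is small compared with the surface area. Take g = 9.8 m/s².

Take point 1 at the surface (v₁ ≈ 0) and point 2 at the hole (at atmospheric pressure). Bernoulli: P₁ + ρg h = P_atm + ½ρv₂².
With P₁ − P_atm = 83700 Pa, v₂ = √(2gh + 2ΔP/ρ) = √(2·9.8·28.4 + 2·83700/1000) = 26.9 m/s.

v ≈ 26.9 m/s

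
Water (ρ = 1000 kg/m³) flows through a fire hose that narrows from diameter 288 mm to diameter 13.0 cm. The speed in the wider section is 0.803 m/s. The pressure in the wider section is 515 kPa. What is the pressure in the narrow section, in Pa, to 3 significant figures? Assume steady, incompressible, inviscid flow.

Continuity gives A₁v₁ = A₂v₂, so v₂ = (651 cm²)/(133 cm²) × 0.803 m/s = 3.94 m/s.
Bernoulli (h₁ = h₂): P₁ − P₂ = ½ρ(v₂² − v₁²).
P₂ = P₁ − ½ρ(v₂² − v₁²) = 515000 − ½·1000·(3.94² − 0.803²) = 515000 − 7440 = 508000 Pa.

P₂ ≈ 508000 Pa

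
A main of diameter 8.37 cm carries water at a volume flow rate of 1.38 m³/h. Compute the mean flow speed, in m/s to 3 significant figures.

0.0697 m/s

Q = 1.38 m³/h = 0.000383 m³/s.
v = Q/A = 0.000383 / 0.00550 = 0.0697 m/s.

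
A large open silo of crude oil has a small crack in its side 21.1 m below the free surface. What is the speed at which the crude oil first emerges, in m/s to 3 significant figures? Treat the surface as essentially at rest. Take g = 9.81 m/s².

v ≈ 20.3 m/s

Bernoulli from surface to hole (P equal, v_surface ≈ 0): v = √(2gh) = √(2×9.81×21.1) = 20.3 m/s.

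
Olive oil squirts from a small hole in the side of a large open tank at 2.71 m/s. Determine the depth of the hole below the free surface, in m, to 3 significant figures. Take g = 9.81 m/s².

0.374 m

Torricelli: v = √(2gh), so h = v²/(2g).
h = 2.71²/(2·9.81) = 7.34/19.62 = 0.374 m.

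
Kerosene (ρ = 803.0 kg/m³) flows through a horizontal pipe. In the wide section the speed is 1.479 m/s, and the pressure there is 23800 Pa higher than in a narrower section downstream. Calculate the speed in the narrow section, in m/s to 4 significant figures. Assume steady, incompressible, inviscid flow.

7.840 m/s

Horizontal Bernoulli: P₁ + ½ρv₁² = P₂ + ½ρv₂², so v₂² = v₁² + 2(P₁ − P₂)/ρ.
v₂ = √(1.479² + 2·23800/803.0) = √(2.187 + 59.28) = 7.840 m/s.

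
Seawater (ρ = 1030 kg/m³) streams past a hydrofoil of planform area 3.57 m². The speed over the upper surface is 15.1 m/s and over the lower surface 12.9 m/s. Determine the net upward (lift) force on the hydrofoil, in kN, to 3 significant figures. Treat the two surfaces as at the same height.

113 kN

With equal heights on the two surfaces, Bernoulli gives P_lower − P_upper = ½ρ(v_upper² − v_lower²).
ΔP = ½·1030·(15.1² − 12.9²) = 31700 Pa.
Lift = ΔP · A = 31700 × 3.57 = 113000 N.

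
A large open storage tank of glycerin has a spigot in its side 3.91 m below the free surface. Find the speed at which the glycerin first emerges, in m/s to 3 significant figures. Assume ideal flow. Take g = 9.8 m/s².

8.75 m/s

With the surface at rest and both surface and jet at atmospheric pressure, Bernoulli gives ρg h = ½ρv², so v = √(2gh) = √(2·9.8·3.91) = 8.75 m/s.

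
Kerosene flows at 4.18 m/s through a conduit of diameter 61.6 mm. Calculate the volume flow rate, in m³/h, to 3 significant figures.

Q ≈ 44.8 m³/h

Q = A·v = 0.00298 m² × 4.18 m/s = 0.0125 m³/s.
Converting: 0.0125 m³/s × 3600 = 44.8 m³/h.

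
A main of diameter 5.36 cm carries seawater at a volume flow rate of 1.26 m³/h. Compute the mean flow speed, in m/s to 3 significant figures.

v = 0.155 m/s

Q = 1.26 m³/h = 0.000350 m³/s.
v = Q/A = 0.000350 / 0.00226 = 0.155 m/s.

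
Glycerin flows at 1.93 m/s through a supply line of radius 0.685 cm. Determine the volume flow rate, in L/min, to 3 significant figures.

Q = A·v = 0.000147 m² × 1.93 m/s = 0.000285 m³/s.
Converting: 0.000285 m³/s × 60000 = 17.1 L/min.

Q = 17.1 L/min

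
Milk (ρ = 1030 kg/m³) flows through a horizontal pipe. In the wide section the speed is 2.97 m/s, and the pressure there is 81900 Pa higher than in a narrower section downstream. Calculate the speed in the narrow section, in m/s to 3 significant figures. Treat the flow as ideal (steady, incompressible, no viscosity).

v₂ ≈ 13.0 m/s

Horizontal Bernoulli: P₁ + ½ρv₁² = P₂ + ½ρv₂², so v₂² = v₁² + 2(P₁ − P₂)/ρ.
v₂ = √(2.97² + 2·81900/1030) = √(8.82 + 159) = 13.0 m/s.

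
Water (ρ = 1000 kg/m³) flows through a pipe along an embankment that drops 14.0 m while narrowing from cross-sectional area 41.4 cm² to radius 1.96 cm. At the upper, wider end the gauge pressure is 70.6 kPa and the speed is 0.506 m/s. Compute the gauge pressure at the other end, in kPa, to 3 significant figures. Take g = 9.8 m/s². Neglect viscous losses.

P₂ ≈ 206 kPa

Continuity gives A₁v₁ = A₂v₂, so v₂ = (41.4 cm²)/(12.1 cm²) × 0.506 m/s = 1.74 m/s.
Energy conservation along the streamline gives P₂ = P₁ − ½ρ(v₂² − v₁²) − ρg(h₂ − h₁).
P₂ = 70600 + ½·1000·(0.506² − 1.74²) − 1000·9.8·(−14.0) = 70600 + (-1380) − (-137000) = 206000 Pa.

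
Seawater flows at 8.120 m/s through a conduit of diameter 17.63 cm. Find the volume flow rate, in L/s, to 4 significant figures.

Q = A·v = 0.02441 m² × 8.120 m/s = 0.1982 m³/s.
Converting: 0.1982 m³/s × 1000 = 198.2 L/s.

Q ≈ 198.2 L/s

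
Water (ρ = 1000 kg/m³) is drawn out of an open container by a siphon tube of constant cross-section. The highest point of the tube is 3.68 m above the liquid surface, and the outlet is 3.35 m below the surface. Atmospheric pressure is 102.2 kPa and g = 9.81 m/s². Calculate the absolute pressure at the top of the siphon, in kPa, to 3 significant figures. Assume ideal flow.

The outlet speed comes from Torricelli: v = √(2g·3.35) = 8.11 m/s.
The bore is uniform, so the speed at the crest is the same v. Bernoulli surface→crest: P_atm = P_top + ½ρv² + ρg·h_top.
P_top = 102200 − ½·1000·8.11² − 1000·9.81·3.68 = 33200 Pa.

33.2 kPa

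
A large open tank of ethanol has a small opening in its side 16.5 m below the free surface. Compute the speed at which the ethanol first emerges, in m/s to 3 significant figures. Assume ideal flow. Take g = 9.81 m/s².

v = 18.0 m/s

Bernoulli from surface to hole (P equal, v_surface ≈ 0): v = √(2gh) = √(2×9.81×16.5) = 18.0 m/s.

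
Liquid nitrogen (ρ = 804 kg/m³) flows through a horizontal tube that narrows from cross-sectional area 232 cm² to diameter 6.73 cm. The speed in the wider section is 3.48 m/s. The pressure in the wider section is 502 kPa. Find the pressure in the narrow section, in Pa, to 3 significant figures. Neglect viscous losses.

Continuity gives A₁v₁ = A₂v₂, so v₂ = (232 cm²)/(35.6 cm²) × 3.48 m/s = 22.7 m/s.
Along the horizontal streamline, P + ½ρv² is constant.
P₂ = P₁ − ½ρ(v₂² − v₁²) = 502000 − ½·804·(22.7² − 3.48²) = 502000 − 202000 = 300000 Pa.

300000 Pa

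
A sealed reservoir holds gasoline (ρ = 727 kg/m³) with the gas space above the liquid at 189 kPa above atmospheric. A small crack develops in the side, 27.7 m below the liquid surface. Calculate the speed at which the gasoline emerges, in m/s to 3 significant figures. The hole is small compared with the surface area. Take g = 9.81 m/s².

Take point 1 at the surface (v₁ ≈ 0) and point 2 at the hole (at atmospheric pressure). Bernoulli: P₁ + ρg h = P_atm + ½ρv₂².
With P₁ − P_atm = 189000 Pa, v₂ = √(2gh + 2ΔP/ρ) = √(2·9.81·27.7 + 2·189000/727) = 32.6 m/s.

v = 32.6 m/s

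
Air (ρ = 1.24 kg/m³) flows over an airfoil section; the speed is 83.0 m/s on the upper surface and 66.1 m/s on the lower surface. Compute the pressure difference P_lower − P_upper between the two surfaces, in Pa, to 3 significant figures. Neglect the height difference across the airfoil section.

ΔP ≈ 1560 Pa

The pressure is lower where the speed is higher: ΔP = ½ρ(v_up² − v_low²).
ΔP = ½·1.24·(83.0² − 66.1²) = 1560 Pa.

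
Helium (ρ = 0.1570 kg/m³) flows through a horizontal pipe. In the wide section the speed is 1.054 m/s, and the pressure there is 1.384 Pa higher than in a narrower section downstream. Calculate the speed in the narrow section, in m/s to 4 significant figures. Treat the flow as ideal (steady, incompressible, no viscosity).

v₂ = 4.329 m/s

Along the level pipe P + ½ρv² is conserved, hence v₂² = v₁² + 2(P₁ − P₂)/ρ.
v₂ = √(1.054² + 2·1.384/0.1570) = √(1.111 + 17.63) = 4.329 m/s.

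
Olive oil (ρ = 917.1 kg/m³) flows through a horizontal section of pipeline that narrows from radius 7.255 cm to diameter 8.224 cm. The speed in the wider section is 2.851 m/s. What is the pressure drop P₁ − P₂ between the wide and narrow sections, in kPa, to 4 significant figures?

32.39 kPa

The volume flow rate is constant, so v₂ = (A₁/A₂)v₁ = (165.4/53.12)·2.851 = 8.875 m/s.
With no height change, Bernoulli's equation is P₁ + ½ρv₁² = P₂ + ½ρv₂².
P₁ − P₂ = ½·917.1·(8.875² − 2.851²) = ½·917.1·70.64 = 32390 Pa.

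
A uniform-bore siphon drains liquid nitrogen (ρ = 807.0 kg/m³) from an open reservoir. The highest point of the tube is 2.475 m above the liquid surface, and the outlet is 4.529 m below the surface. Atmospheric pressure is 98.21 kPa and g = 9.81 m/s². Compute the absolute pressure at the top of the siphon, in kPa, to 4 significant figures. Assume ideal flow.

The outlet speed comes from Torricelli: v = √(2g·4.529) = 9.427 m/s.
The bore is uniform, so the speed at the crest is the same v. Bernoulli surface→crest: P_atm = P_top + ½ρv² + ρg·h_top.
P_top = 98210 − ½·807.0·9.427² − 807.0·9.81·2.475 = 42760 Pa.

P_top ≈ 42.76 kPa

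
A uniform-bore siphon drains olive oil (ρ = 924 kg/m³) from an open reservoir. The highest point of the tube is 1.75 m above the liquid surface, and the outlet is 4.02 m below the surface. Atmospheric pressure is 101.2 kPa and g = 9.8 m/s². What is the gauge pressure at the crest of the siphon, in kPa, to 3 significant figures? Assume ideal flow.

Bernoulli surface→outlet gives ½v² = g·h_out, so v = √(2·9.8·4.02) = 8.88 m/s.
Continuity keeps v the same throughout the tube; from surface to crest, P_atm + 0 = P_top + ½ρv² + ρg·h_top.
P_top = 101200 − ½·924·8.88² − 924·9.8·1.75 = 49000 Pa. So P_gauge = P_top − P_atm = -52200 Pa.

P_gauge ≈ -52.2 kPa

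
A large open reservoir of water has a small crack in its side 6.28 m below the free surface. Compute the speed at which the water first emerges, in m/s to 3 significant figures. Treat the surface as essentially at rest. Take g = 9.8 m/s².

Torricelli's result v = √(2gh) gives v = √(2·9.8·6.28) = 11.1 m/s.

v ≈ 11.1 m/s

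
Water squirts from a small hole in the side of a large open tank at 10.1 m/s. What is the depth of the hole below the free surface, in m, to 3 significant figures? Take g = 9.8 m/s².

For a small hole in a large open tank, ½v² = gh, giving h = v²/(2g).
h = 10.1²/(2·9.8) = 102/19.60 = 5.20 m.

h = 5.20 m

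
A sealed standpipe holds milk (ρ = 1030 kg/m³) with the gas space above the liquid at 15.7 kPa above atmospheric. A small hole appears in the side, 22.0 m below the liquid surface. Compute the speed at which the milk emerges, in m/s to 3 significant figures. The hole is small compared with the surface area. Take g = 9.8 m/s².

Take point 1 at the surface (v₁ ≈ 0) and point 2 at the hole (at atmospheric pressure). Bernoulli: P₁ + ρg h = P_atm + ½ρv₂².
With P₁ − P_atm = 15700 Pa, v₂ = √(2gh + 2ΔP/ρ) = √(2·9.8·22.0 + 2·15700/1030) = 21.5 m/s.

v = 21.5 m/s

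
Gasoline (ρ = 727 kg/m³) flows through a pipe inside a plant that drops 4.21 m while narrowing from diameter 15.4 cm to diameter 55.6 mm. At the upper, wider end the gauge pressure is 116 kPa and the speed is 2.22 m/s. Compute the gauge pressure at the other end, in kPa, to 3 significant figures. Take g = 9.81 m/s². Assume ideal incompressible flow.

42.4 kPa

Mass conservation (A₁v₁ = A₂v₂) gives v₂ = 2.22 × 186/24.3 = 17.0 m/s.
Applying Bernoulli between the two ends and solving for P₂: P₂ = P₁ + ½ρ(v₁² − v₂²) − ρgΔh.
P₂ = 116000 + ½·727·(2.22² − 17.0²) − 727·9.81·(−4.21) = 116000 + (-104000) − (-30000) = 42400 Pa.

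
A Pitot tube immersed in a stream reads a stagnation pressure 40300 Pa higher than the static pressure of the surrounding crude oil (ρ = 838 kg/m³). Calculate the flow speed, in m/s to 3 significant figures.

v ≈ 9.81 m/s

At the stagnation point the flow is brought to rest, so Bernoulli gives P_stag − P_static = ½ρv².
v = √(2ΔP/ρ) = √(2·40300/838) = 9.81 m/s.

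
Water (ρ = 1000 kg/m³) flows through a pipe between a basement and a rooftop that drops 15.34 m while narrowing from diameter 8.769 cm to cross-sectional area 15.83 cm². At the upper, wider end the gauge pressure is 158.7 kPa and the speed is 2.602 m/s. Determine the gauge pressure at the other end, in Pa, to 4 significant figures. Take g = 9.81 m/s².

P₂ = 263300 Pa

By continuity, v₂ = v₁·A₁/A₂ = 2.602·(60.39/15.83) = 9.927 m/s.
Applying Bernoulli between the two ends and solving for P₂: P₂ = P₁ + ½ρ(v₁² − v₂²) − ρgΔh.
P₂ = 158700 + ½·1000·(2.602² − 9.927²) − 1000·9.81·(−15.34) = 158700 + (-45890) − (-150500) = 263300 Pa.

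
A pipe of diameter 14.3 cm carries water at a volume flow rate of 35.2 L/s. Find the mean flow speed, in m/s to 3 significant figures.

Q = 35.2 L/s = 0.0352 m³/s.
v = Q/A = 0.0352 / 0.0161 = 2.19 m/s.

v ≈ 2.19 m/s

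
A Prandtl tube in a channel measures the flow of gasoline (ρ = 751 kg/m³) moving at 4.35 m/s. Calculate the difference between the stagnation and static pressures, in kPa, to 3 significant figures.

ΔP ≈ 7.11 kPa

Bernoulli between the free stream and the stagnation point: ½ρv² = P_stag − P_static.
ΔP = ½·751·4.35² = 7110 Pa.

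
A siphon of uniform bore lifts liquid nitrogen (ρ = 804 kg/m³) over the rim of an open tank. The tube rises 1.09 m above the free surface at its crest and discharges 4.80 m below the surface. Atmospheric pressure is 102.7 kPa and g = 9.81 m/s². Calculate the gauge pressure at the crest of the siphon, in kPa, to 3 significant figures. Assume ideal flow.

From the surface to the outlet (both open to atmosphere, surface at rest): v = √(2g·h_out) = √(2·9.81·4.80) = 9.70 m/s.
With constant cross-section the crest speed equals v; applying Bernoulli from the surface up to the crest, P_top = P_atm − ½ρv² − ρg·h_top.
P_top = 102700 − ½·804·9.70² − 804·9.81·1.09 = 56200 Pa. So P_gauge = P_top − P_atm = -46500 Pa.

-46.5 kPa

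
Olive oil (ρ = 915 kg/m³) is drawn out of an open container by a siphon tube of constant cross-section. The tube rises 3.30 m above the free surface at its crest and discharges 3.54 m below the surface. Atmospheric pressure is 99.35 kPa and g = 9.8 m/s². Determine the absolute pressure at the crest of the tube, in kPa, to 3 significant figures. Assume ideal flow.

Bernoulli surface→outlet gives ½v² = g·h_out, so v = √(2·9.8·3.54) = 8.33 m/s.
The bore is uniform, so the speed at the crest is the same v. Bernoulli surface→crest: P_atm = P_top + ½ρv² + ρg·h_top.
P_top = 99350 − ½·915·8.33² − 915·9.8·3.30 = 38000 Pa.

P_top = 38.0 kPa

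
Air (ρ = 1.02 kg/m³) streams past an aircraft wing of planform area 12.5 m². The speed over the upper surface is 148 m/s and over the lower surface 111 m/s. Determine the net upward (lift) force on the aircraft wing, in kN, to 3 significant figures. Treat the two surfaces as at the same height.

The faster flow above has the lower pressure; Bernoulli (same height) gives ΔP = ½ρ(v_up² − v_low²).
ΔP = ½·1.02·(148² − 111²) = 4890 Pa.
Lift = ΔP · A = 4890 × 12.5 = 61100 N.

F ≈ 61.1 kN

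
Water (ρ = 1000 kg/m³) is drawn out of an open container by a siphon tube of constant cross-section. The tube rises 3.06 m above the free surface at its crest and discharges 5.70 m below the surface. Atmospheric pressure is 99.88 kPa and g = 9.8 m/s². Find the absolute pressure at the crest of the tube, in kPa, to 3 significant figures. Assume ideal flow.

P_top ≈ 14.0 kPa

From the surface to the outlet (both open to atmosphere, surface at rest): v = √(2g·h_out) = √(2·9.8·5.70) = 10.6 m/s.
Continuity keeps v the same throughout the tube; from surface to crest, P_atm + 0 = P_top + ½ρv² + ρg·h_top.
P_top = 99880 − ½·1000·10.6² − 1000·9.8·3.06 = 14000 Pa.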